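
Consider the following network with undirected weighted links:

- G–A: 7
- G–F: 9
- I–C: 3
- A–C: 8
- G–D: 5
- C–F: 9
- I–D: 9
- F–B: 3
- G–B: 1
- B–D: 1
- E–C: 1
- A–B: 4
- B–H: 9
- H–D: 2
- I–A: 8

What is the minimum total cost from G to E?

14

Compare a few routes:
G–B–D–I–C–E: 1+1+9+3+1 = 15
G–B–F–C–E: 1+3+9+1 = 14
G–B–A–I–C–E: 1+4+8+3+1 = 17
G–A–C–E: 7+8+1 = 16
Cheapest is G–B–F–C–E at 14.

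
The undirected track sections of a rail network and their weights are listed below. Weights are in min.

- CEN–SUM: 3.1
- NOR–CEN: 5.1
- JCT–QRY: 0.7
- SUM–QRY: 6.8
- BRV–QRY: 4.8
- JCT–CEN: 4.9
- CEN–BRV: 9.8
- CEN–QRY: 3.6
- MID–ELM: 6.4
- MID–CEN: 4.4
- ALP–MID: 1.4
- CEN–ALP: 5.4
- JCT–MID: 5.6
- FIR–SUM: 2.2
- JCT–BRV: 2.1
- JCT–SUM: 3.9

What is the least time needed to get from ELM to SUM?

Shortest distances from ELM:
ELM: 0
MID: 6.4  (via ELM)
ALP: 7.8  (via MID)
CEN: 10.8  (via MID)
JCT: 12  (via MID)
QRY: 12.7  (via JCT)
SUM: 13.9  (via CEN)
Shortest route: ELM → MID → CEN → SUM = 13.9 min.

13.9 min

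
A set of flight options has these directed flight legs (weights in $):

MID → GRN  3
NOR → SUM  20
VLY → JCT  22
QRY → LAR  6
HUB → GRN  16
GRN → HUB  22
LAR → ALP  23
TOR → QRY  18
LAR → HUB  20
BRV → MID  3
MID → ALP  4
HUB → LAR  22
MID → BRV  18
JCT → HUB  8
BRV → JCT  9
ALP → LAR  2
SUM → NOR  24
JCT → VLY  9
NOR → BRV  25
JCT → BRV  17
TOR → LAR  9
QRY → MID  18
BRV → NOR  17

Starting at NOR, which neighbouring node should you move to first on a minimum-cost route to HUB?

Enumerating some paths:
NOR - BRV - MID - GRN - HUB: 25+3+3+22 = 53
NOR - BRV - JCT - HUB: 25+9+8 = 42
Cheapest is NOR - BRV - JCT - HUB at $42.
So from NOR the first move is to BRV.

BRV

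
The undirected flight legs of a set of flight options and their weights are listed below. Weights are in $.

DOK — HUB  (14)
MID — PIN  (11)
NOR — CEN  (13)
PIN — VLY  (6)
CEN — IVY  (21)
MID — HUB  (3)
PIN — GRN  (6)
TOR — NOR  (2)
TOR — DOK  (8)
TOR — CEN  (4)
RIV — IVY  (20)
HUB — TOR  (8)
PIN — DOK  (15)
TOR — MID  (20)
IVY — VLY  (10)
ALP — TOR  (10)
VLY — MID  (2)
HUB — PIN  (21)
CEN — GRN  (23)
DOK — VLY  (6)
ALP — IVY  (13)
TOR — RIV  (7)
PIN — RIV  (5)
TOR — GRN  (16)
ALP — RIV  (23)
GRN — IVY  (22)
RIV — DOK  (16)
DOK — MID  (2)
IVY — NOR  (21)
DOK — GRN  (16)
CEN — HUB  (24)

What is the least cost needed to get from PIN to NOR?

$14

Running Dijkstra from PIN:
PIN: 0
RIV: 5  (via PIN)
GRN: 6  (via PIN)
VLY: 6  (via PIN)
MID: 8  (via VLY)
DOK: 10  (via MID)
HUB: 11  (via MID)
TOR: 12  (via RIV)
NOR: 14  (via TOR)
Shortest route: PIN–RIV–TOR–NOR = $14.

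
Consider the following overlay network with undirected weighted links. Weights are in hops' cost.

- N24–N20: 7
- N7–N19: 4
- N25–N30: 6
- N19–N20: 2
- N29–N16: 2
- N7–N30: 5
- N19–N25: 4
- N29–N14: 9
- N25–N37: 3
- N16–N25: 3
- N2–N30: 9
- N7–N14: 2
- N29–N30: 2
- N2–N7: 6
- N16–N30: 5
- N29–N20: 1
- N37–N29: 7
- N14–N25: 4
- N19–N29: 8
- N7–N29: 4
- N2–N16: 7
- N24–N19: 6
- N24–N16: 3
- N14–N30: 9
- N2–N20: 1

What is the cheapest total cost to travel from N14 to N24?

Shortest distances from N14:
N14: 0
N7: 2  (via N14)
N25: 4  (via N14)
N19: 6  (via N7)
N29: 6  (via N7)
N30: 7  (via N7)
N20: 7  (via N29)
N37: 7  (via N25)
N16: 7  (via N25)
N2: 8  (via N7)
N24: 10  (via N16)
Shortest route: N14 → N25 → N16 → N24 = 10 hops' cost.

10 hops' cost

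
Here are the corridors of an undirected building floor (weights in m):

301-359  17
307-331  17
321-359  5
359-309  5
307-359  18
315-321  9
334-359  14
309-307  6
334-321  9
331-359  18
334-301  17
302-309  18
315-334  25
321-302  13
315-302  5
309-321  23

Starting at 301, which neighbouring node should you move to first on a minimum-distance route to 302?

359

Compare a few routes:
301–334–321–302: 17+9+13 = 39
301–359–321–315–302: 17+5+9+5 = 36
301–359–321–302: 17+5+13 = 35
Cheapest is 301–359–321–302 at 35 m.
So from 301 the first move is to 359.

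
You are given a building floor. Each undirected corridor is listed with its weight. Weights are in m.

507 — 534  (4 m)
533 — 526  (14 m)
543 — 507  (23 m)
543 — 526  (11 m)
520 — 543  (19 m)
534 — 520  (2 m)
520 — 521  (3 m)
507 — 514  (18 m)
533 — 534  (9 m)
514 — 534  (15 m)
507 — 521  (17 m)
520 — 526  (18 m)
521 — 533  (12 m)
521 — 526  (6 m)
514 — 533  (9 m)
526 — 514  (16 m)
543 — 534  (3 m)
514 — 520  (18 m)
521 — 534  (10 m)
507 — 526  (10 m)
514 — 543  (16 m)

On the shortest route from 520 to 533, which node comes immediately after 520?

534

Candidate routes:
520 → 534 → 533: 2+9 = 11
520 → 521 → 534 → 533: 3+10+9 = 22
520 → 521 → 533: 3+12 = 15
The minimum is 11 m via 520 → 534 → 533.
So from 520 the first move is to 534.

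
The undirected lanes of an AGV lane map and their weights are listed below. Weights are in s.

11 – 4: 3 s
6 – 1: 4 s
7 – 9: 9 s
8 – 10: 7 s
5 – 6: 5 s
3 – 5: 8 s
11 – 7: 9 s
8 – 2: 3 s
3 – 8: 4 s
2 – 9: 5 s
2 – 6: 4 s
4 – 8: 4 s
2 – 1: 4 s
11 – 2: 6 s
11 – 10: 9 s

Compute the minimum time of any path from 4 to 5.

16 s

Compare a few routes:
4 - 8 - 2 - 1 - 6 - 5: 4+3+4+4+5 = 20
4 - 11 - 2 - 1 - 6 - 5: 3+6+4+4+5 = 22
4 - 8 - 3 - 5: 4+4+8 = 16
4 - 11 - 2 - 6 - 5: 3+6+4+5 = 18
Cheapest is 4 - 8 - 3 - 5 at 16 s.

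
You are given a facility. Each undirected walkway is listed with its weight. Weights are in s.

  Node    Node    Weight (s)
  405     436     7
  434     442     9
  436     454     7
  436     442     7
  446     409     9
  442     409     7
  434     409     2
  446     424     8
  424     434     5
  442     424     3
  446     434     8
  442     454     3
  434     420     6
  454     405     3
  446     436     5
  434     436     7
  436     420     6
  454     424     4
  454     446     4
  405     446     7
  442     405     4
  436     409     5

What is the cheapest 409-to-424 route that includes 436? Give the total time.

Shortest 409→436: 409 → 436 = 5
Best 436 to 424: 436 → 442 → 424 costing 10
Total via 436: 5 + 10 = 15 s.

15 s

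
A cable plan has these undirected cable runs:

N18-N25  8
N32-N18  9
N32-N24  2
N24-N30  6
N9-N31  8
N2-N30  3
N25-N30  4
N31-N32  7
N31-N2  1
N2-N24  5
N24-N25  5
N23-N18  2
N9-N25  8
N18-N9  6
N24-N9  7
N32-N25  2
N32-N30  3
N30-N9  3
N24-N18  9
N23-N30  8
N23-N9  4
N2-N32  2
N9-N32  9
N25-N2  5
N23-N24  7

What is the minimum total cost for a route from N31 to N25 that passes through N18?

20

Shortest N31→N18: N31 → N2 → N32 → N18 = 12
Best N18 to N25: N18 → N25 costing 8
Total via N18: 12 + 8 = 20.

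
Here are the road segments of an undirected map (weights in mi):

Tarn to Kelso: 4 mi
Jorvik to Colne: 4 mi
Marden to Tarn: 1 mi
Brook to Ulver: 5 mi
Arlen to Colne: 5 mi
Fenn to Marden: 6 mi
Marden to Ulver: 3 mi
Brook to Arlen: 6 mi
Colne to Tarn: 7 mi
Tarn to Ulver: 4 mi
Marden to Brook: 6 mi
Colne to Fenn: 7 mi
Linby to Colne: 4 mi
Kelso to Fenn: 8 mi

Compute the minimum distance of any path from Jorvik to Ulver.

Running Dijkstra from Jorvik:
Jorvik: 0
Colne: 4  (via Jorvik)
Linby: 8  (via Colne)
Arlen: 9  (via Colne)
Tarn: 11  (via Colne)
Fenn: 11  (via Colne)
Marden: 12  (via Tarn)
Kelso: 15  (via Tarn)
Brook: 15  (via Arlen)
Ulver: 15  (via Tarn)
Shortest route: Jorvik–Colne–Tarn–Ulver = 15 mi.

15 mi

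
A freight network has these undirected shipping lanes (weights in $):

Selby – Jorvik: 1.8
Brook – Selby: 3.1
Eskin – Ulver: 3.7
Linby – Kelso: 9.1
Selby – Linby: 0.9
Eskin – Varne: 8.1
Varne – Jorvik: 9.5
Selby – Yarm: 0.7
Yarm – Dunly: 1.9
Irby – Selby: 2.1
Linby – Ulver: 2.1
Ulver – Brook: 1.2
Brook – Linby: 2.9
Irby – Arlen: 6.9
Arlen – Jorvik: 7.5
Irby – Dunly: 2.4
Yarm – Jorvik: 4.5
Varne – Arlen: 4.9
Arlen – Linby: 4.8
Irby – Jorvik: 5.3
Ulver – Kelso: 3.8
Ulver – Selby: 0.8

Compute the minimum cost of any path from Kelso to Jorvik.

$6.4

Enumerating some paths:
Kelso–Ulver–Linby–Selby–Jorvik: 3.8+2.1+0.9+1.8 = 8.6
Kelso–Ulver–Selby–Jorvik: 3.8+0.8+1.8 = 6.4
The minimum is $6.4 via Kelso–Ulver–Selby–Jorvik.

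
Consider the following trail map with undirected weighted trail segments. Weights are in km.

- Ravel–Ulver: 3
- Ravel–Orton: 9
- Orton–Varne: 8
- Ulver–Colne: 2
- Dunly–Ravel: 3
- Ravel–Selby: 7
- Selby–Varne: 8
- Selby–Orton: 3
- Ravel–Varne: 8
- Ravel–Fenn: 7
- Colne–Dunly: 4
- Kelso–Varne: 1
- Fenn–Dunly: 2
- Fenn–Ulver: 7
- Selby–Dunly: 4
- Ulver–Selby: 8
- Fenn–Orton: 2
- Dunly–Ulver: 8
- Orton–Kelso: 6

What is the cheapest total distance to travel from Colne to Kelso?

14 km

Settle nodes by increasing distance from Colne:
Colne: 0
Ulver: 2  (via Colne)
Dunly: 4  (via Colne)
Ravel: 5  (via Ulver)
Fenn: 6  (via Dunly)
Orton: 8  (via Fenn)
Selby: 8  (via Dunly)
Varne: 13  (via Ravel)
Kelso: 14  (via Orton)
Shortest route: Colne → Dunly → Fenn → Orton → Kelso = 14 km.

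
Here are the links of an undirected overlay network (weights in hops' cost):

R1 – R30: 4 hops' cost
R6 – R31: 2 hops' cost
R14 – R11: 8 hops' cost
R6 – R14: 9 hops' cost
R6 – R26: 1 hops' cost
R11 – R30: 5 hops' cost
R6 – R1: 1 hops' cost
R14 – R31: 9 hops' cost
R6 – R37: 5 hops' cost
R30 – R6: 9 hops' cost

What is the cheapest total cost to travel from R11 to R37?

15 hops' cost

Enumerating some paths:
R11 → R30 → R1 → R6 → R37: 5+4+1+5 = 15
R11 → R30 → R6 → R37: 5+9+5 = 19
R11 → R14 → R6 → R37: 8+9+5 = 22
Cheapest is R11 → R30 → R1 → R6 → R37 at 15 hops' cost.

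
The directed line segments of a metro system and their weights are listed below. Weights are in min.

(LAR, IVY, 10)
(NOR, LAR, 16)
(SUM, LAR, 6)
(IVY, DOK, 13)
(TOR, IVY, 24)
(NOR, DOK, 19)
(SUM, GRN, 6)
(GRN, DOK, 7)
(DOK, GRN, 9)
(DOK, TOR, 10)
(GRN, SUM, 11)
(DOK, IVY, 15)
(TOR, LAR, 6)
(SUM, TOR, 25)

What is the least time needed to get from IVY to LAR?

Compare a few routes:
IVY–DOK–GRN–SUM–TOR–LAR: 13+9+11+25+6 = 64
IVY–DOK–GRN–SUM–LAR: 13+9+11+6 = 39
IVY–DOK–TOR–LAR: 13+10+6 = 29
The minimum is 29 min via IVY–DOK–TOR–LAR.

29 min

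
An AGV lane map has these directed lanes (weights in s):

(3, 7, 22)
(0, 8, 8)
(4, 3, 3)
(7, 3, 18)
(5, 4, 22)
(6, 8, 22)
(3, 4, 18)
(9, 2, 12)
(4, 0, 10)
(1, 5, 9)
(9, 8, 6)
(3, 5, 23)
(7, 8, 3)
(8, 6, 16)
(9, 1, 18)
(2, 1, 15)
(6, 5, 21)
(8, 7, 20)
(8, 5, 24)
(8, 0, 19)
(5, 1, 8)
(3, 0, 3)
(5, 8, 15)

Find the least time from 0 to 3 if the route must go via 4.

57 s

Shortest 0→4: 0 → 8 → 5 → 4 = 54
Best 4 to 3: 4 → 3 costing 3
Total via 4: 54 + 3 = 57 s.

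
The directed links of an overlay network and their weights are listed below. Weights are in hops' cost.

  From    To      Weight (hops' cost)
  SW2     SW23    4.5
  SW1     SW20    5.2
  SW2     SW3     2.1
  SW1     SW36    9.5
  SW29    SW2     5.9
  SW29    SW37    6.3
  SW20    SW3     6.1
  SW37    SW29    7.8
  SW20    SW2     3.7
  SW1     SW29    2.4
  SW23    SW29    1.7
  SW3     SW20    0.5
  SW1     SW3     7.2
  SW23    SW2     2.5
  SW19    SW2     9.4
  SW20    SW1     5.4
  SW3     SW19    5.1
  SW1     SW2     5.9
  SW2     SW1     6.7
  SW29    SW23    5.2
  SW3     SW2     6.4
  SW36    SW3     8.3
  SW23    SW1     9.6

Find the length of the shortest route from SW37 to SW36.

29.9 hops' cost

Running Dijkstra from SW37:
SW37: 0
SW29: 7.8  (via SW37)
SW23: 13  (via SW29)
SW2: 13.7  (via SW29)
SW3: 15.8  (via SW2)
SW20: 16.3  (via SW3)
SW1: 20.4  (via SW2)
SW19: 20.9  (via SW3)
SW36: 29.9  (via SW1)
Shortest route: SW37–SW29–SW2–SW1–SW36 = 29.9 hops' cost.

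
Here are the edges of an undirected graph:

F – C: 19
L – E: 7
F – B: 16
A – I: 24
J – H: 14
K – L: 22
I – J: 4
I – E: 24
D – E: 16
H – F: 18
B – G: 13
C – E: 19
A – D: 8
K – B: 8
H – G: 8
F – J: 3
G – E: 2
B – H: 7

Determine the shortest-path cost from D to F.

39

Settle nodes by increasing distance from D:
D: 0
A: 8  (via D)
E: 16  (via D)
G: 18  (via E)
L: 23  (via E)
H: 26  (via G)
B: 31  (via G)
I: 32  (via A)
C: 35  (via E)
J: 36  (via I)
F: 39  (via J)
Shortest route: D → A → I → J → F = 39.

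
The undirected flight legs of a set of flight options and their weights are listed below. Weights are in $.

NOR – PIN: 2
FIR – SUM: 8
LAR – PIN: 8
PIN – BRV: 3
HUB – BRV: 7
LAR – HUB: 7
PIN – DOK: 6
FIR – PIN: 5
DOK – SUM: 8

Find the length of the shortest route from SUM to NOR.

Shortest distances from SUM:
SUM: 0
FIR: 8  (via SUM)
DOK: 8  (via SUM)
PIN: 13  (via FIR)
NOR: 15  (via PIN)
Shortest route: SUM–FIR–PIN–NOR = $15.

$15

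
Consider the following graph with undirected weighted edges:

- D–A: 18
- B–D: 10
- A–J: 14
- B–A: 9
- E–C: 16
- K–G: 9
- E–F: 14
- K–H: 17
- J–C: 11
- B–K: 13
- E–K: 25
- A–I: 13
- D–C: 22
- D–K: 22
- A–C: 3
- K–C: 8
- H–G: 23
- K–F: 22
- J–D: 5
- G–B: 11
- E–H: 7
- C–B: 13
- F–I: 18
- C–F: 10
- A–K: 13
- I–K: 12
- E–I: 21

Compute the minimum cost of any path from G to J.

26

Enumerating some paths:
G–B–D–J: 11+10+5 = 26
G–B–A–C–J: 11+9+3+11 = 34
G–K–C–J: 9+8+11 = 28
The minimum is 26 via G–B–D–J.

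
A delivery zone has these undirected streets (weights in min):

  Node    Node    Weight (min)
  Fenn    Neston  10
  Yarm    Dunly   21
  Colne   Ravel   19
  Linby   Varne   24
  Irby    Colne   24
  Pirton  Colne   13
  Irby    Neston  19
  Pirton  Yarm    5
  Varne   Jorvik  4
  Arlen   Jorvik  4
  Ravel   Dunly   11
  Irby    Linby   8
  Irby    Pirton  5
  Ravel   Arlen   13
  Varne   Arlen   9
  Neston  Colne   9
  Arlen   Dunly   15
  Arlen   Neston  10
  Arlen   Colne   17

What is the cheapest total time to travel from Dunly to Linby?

Shortest distances from Dunly:
Dunly: 0
Ravel: 11  (via Dunly)
Arlen: 15  (via Dunly)
Jorvik: 19  (via Arlen)
Yarm: 21  (via Dunly)
Varne: 23  (via Jorvik)
Neston: 25  (via Arlen)
Pirton: 26  (via Yarm)
Colne: 30  (via Ravel)
Irby: 31  (via Pirton)
Fenn: 35  (via Neston)
Linby: 39  (via Irby)
Shortest route: Dunly → Yarm → Pirton → Irby → Linby = 39 min.

39 min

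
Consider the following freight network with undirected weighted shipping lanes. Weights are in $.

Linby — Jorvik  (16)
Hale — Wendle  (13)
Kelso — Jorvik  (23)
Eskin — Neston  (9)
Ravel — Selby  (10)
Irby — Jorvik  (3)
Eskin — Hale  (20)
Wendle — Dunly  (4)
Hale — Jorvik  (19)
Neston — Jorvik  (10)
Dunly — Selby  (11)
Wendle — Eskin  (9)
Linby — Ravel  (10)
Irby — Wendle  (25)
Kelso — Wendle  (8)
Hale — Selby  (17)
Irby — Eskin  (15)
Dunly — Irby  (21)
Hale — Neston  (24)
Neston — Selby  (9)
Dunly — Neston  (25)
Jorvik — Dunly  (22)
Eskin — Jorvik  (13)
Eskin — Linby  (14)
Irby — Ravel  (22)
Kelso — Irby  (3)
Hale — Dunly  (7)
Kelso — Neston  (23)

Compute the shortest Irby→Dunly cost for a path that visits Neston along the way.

Shortest Irby→Neston: Irby–Jorvik–Neston = 13
Shortest Neston→Dunly: Neston–Selby–Dunly = 20
Total via Neston: 13 + 20 = $33.

$33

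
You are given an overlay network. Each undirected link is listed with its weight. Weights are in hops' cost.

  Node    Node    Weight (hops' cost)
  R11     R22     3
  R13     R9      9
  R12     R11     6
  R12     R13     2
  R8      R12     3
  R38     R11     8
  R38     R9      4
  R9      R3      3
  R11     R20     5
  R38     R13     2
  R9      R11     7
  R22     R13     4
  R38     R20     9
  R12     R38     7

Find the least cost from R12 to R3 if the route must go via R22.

Best R12 to R22: R12–R13–R22 costing 6
Shortest R22→R3: R22–R11–R9–R3 = 13
Total via R22: 6 + 13 = 19 hops' cost.

19 hops' cost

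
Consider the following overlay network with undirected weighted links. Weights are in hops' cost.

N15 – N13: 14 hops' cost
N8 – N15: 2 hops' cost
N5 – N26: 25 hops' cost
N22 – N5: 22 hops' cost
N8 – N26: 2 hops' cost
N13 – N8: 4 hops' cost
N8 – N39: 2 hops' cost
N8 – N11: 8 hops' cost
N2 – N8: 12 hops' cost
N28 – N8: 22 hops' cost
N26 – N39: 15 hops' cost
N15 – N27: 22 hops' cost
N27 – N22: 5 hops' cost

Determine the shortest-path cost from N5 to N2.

Settle nodes by increasing distance from N5:
N5: 0
N22: 22  (via N5)
N26: 25  (via N5)
N8: 27  (via N26)
N27: 27  (via N22)
N39: 29  (via N8)
N15: 29  (via N8)
N13: 31  (via N8)
N11: 35  (via N8)
N2: 39  (via N8)
Shortest route: N5 → N26 → N8 → N2 = 39 hops' cost.

39 hops' cost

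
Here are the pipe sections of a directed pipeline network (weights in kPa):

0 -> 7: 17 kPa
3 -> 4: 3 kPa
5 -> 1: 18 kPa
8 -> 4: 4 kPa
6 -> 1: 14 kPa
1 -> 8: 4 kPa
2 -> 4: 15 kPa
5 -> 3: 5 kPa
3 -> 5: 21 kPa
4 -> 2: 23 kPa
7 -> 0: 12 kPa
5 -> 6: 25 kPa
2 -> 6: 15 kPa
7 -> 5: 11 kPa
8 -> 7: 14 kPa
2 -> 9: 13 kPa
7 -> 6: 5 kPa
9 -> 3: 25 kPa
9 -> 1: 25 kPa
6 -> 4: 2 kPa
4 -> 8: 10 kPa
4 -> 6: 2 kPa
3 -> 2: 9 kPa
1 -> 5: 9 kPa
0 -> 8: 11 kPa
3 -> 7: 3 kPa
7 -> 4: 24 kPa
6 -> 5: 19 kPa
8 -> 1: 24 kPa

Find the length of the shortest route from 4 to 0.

Running Dijkstra from 4:
4: 0
6: 2  (via 4)
8: 10  (via 4)
1: 16  (via 6)
5: 21  (via 6)
2: 23  (via 4)
7: 24  (via 8)
3: 26  (via 5)
0: 36  (via 7)
Shortest route: 4–8–7–0 = 36 kPa.

36 kPa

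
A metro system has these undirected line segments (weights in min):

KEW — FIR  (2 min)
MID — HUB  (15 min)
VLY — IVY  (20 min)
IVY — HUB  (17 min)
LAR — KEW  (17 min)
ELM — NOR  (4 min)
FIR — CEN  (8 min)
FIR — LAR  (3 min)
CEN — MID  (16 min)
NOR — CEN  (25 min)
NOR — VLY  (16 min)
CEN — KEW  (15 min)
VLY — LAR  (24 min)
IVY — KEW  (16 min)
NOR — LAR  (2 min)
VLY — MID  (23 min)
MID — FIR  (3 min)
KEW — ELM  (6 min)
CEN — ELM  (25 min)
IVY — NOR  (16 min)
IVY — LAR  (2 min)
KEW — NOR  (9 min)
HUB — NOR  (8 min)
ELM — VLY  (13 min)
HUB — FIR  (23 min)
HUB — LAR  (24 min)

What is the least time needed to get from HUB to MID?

15 min

Settle nodes by increasing distance from HUB:
HUB: 0
NOR: 8  (via HUB)
LAR: 10  (via NOR)
ELM: 12  (via NOR)
IVY: 12  (via LAR)
FIR: 13  (via LAR)
KEW: 15  (via FIR)
MID: 15  (via HUB)
Shortest route: HUB → MID = 15 min.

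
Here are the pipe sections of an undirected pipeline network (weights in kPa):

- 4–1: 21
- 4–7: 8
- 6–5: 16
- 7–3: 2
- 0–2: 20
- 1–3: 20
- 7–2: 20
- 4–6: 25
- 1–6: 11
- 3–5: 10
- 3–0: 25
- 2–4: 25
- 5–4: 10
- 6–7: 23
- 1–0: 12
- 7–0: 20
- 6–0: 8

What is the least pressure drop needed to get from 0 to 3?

Shortest distances from 0:
0: 0
6: 8  (via 0)
1: 12  (via 0)
2: 20  (via 0)
7: 20  (via 0)
3: 22  (via 7)
Shortest route: 0 → 7 → 3 = 22 kPa.

22 kPa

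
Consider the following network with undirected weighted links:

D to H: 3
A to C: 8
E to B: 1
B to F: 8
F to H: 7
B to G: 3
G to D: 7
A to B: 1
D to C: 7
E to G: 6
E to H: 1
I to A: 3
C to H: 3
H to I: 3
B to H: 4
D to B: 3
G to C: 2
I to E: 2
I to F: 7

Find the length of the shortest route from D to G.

Running Dijkstra from D:
D: 0
B: 3  (via D)
H: 3  (via D)
A: 4  (via B)
E: 4  (via B)
C: 6  (via H)
G: 6  (via B)
Shortest route: D → B → G = 6.

6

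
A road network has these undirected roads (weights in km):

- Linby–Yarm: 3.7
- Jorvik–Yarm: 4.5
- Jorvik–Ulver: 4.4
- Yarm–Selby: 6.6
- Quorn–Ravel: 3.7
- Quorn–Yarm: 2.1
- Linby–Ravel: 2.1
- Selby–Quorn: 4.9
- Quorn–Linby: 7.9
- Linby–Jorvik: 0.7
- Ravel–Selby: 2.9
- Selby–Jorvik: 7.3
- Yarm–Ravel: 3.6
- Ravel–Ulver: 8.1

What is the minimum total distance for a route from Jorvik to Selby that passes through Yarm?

10.9 km

Best Jorvik to Yarm: Jorvik–Linby–Yarm costing 4.4
Shortest Yarm→Selby: Yarm–Ravel–Selby = 6.5
Total via Yarm: 4.4 + 6.5 = 10.9 km.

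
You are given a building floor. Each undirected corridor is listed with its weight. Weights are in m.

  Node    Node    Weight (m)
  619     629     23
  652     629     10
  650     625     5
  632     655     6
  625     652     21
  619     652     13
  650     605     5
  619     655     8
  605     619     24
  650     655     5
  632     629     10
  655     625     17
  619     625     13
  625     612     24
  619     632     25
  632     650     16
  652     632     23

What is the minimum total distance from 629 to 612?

50 m

Running Dijkstra from 629:
629: 0
632: 10  (via 629)
652: 10  (via 629)
655: 16  (via 632)
650: 21  (via 655)
619: 23  (via 629)
605: 26  (via 650)
625: 26  (via 650)
612: 50  (via 625)
Shortest route: 629 → 632 → 655 → 650 → 625 → 612 = 50 m.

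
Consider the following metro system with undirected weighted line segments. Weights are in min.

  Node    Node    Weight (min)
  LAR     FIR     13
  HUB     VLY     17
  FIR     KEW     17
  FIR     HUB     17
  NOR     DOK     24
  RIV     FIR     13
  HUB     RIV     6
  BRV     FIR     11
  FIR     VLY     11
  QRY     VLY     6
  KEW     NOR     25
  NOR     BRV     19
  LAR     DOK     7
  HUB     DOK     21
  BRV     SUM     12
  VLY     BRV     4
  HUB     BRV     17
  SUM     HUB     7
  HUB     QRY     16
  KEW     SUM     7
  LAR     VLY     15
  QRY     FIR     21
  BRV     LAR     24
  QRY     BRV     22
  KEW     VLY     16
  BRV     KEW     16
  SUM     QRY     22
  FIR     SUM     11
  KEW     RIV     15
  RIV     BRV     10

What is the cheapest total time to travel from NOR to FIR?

30 min

Candidate routes:
NOR - KEW - FIR: 25+17 = 42
NOR - BRV - FIR: 19+11 = 30
NOR - BRV - VLY - FIR: 19+4+11 = 34
Cheapest is NOR - BRV - FIR at 30 min.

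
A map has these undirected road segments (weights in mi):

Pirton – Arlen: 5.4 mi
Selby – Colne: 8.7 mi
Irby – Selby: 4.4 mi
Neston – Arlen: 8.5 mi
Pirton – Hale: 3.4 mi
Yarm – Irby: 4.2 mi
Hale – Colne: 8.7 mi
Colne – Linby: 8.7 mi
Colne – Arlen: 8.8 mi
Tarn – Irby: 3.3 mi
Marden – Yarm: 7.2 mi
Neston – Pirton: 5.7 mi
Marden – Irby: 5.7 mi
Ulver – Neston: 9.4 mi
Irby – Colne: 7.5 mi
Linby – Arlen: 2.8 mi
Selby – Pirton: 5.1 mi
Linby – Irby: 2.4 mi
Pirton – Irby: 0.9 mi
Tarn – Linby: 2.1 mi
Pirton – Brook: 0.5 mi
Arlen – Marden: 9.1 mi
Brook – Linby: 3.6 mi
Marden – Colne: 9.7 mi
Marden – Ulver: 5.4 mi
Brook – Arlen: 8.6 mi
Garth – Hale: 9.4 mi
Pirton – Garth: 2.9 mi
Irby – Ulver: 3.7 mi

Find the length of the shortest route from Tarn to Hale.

7.6 mi

Running Dijkstra from Tarn:
Tarn: 0
Linby: 2.1  (via Tarn)
Irby: 3.3  (via Tarn)
Pirton: 4.2  (via Irby)
Brook: 4.7  (via Pirton)
Arlen: 4.9  (via Linby)
Ulver: 7  (via Irby)
Garth: 7.1  (via Pirton)
Yarm: 7.5  (via Irby)
Hale: 7.6  (via Pirton)
Shortest route: Tarn → Irby → Pirton → Hale = 7.6 mi.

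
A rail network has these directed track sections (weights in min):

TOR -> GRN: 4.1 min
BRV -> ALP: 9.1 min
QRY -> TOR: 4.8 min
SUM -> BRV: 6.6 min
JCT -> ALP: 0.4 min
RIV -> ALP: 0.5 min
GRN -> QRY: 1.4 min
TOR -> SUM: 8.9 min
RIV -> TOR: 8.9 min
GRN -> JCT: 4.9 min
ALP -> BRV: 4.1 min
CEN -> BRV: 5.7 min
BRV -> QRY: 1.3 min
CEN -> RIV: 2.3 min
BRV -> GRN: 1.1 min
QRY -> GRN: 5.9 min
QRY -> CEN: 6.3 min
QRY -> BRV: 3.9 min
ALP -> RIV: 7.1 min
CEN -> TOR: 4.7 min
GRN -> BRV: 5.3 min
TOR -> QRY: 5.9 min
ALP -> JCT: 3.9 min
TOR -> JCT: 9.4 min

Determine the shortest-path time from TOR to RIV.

Compare a few routes:
TOR → QRY → CEN → RIV: 5.9+6.3+2.3 = 14.5
TOR → GRN → JCT → ALP → RIV: 4.1+4.9+0.4+7.1 = 16.5
TOR → GRN → QRY → CEN → RIV: 4.1+1.4+6.3+2.3 = 14.1
TOR → JCT → ALP → RIV: 9.4+0.4+7.1 = 16.9
The minimum is 14.1 min via TOR → GRN → QRY → CEN → RIV.

14.1 min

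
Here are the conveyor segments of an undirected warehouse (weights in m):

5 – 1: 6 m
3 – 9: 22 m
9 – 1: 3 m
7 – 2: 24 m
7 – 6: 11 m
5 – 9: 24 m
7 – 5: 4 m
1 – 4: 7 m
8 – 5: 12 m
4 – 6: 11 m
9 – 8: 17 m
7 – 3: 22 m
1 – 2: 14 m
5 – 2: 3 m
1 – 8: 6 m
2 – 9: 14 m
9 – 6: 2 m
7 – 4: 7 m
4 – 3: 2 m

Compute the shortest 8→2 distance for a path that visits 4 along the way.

Shortest 8→4: 8–1–4 = 13
Best 4 to 2: 4–7–5–2 costing 14
Total via 4: 13 + 14 = 27 m.

27 m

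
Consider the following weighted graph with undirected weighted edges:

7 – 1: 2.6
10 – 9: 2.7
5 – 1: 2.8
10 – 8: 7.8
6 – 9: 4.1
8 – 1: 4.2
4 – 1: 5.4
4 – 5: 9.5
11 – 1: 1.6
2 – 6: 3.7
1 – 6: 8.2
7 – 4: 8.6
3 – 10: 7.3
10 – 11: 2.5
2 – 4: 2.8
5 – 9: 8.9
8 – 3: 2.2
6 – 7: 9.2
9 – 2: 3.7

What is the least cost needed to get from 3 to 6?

14.1

Enumerating some paths:
3–8–1–6: 2.2+4.2+8.2 = 14.6
3–8–10–9–6: 2.2+7.8+2.7+4.1 = 16.8
3–10–9–6: 7.3+2.7+4.1 = 14.1
3–8–1–11–10–9–6: 2.2+4.2+1.6+2.5+2.7+4.1 = 17.3
Cheapest is 3–10–9–6 at 14.1.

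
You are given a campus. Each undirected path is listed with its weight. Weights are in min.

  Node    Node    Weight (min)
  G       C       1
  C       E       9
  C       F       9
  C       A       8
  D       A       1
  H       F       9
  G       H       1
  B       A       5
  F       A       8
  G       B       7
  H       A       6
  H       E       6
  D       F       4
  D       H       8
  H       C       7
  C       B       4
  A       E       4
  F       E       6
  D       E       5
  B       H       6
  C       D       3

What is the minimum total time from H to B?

6 min

Shortest distances from H:
H: 0
G: 1  (via H)
C: 2  (via G)
D: 5  (via C)
A: 6  (via H)
B: 6  (via H)
Shortest route: H–B = 6 min.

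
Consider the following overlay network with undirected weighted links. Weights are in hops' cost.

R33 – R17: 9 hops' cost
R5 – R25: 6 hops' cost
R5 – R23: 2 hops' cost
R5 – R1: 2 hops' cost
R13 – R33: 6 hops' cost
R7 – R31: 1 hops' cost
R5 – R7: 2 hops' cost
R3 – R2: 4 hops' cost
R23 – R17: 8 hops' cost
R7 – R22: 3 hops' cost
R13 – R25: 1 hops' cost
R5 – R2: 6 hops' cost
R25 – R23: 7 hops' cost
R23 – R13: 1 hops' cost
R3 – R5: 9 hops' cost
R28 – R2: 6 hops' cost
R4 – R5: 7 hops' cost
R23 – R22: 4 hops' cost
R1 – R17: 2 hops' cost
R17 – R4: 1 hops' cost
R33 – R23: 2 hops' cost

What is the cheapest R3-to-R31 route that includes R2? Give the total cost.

13 hops' cost

Best R3 to R2: R3 → R2 costing 4
Best R2 to R31: R2 → R5 → R7 → R31 costing 9
Total via R2: 4 + 9 = 13 hops' cost.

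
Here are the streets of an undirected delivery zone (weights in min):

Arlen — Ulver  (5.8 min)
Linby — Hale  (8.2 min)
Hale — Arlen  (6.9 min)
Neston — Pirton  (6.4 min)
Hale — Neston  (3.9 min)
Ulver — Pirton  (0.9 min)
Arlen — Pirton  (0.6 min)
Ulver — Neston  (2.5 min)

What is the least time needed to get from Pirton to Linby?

Candidate routes:
Pirton - Ulver - Neston - Hale - Linby: 0.9+2.5+3.9+8.2 = 15.5
Pirton - Arlen - Hale - Linby: 0.6+6.9+8.2 = 15.7
Pirton - Neston - Hale - Linby: 6.4+3.9+8.2 = 18.5
Pirton - Arlen - Ulver - Neston - Hale - Linby: 0.6+5.8+2.5+3.9+8.2 = 21
The minimum is 15.5 min via Pirton - Ulver - Neston - Hale - Linby.

15.5 min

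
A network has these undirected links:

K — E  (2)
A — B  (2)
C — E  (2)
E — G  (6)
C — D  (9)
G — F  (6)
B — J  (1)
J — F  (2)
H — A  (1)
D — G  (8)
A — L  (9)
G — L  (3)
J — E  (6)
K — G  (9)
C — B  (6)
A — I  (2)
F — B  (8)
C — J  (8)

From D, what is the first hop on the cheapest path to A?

C

Compare a few routes:
D - G - F - J - B - A: 8+6+2+1+2 = 19
D - C - B - A: 9+6+2 = 17
D - C - E - J - B - A: 9+2+6+1+2 = 20
Cheapest is D - C - B - A at 17.
So from D the first move is to C.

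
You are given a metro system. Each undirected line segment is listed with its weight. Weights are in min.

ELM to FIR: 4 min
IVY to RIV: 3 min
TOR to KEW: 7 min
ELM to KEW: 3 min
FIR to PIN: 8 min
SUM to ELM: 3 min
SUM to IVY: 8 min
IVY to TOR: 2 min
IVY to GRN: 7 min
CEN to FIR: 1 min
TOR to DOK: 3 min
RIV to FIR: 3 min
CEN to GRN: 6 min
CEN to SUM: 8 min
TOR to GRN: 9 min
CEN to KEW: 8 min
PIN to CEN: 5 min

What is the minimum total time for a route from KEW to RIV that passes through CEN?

Best KEW to CEN: KEW → CEN costing 8
Shortest CEN→RIV: CEN → FIR → RIV = 4
Total via CEN: 8 + 4 = 12 min.

12 min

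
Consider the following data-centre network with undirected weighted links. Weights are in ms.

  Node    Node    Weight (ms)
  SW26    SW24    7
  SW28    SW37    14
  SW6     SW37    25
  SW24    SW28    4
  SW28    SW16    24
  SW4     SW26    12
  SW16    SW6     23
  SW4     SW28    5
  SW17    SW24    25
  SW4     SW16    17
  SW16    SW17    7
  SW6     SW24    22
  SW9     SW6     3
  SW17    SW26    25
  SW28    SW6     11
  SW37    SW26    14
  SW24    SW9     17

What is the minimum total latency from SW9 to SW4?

19 ms

Shortest distances from SW9:
SW9: 0
SW6: 3  (via SW9)
SW28: 14  (via SW6)
SW24: 17  (via SW9)
SW4: 19  (via SW28)
Shortest route: SW9 → SW6 → SW28 → SW4 = 19 ms.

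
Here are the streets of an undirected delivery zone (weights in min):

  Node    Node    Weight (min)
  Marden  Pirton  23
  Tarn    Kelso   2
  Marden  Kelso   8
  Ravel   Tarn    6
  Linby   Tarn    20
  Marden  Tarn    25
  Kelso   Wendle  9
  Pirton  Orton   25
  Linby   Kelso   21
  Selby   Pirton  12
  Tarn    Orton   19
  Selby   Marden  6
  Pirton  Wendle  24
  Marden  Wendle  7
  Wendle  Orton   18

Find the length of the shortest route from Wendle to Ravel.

Enumerating some paths:
Wendle–Marden–Tarn–Ravel: 7+25+6 = 38
Wendle–Kelso–Tarn–Ravel: 9+2+6 = 17
Wendle–Marden–Kelso–Tarn–Ravel: 7+8+2+6 = 23
The minimum is 17 min via Wendle–Kelso–Tarn–Ravel.

17 min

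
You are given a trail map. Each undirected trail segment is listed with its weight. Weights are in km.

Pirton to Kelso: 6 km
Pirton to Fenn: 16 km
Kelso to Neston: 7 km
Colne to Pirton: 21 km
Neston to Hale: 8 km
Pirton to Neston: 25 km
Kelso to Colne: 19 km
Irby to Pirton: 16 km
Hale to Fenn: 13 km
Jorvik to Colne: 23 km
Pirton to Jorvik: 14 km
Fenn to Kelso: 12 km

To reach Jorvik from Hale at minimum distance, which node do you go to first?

Neston

Compare a few routes:
Hale–Neston–Pirton–Jorvik: 8+25+14 = 47
Hale–Neston–Kelso–Pirton–Jorvik: 8+7+6+14 = 35
Hale–Fenn–Kelso–Pirton–Jorvik: 13+12+6+14 = 45
Hale–Fenn–Pirton–Jorvik: 13+16+14 = 43
Cheapest is Hale–Neston–Kelso–Pirton–Jorvik at 35 km.
So from Hale the first move is to Neston.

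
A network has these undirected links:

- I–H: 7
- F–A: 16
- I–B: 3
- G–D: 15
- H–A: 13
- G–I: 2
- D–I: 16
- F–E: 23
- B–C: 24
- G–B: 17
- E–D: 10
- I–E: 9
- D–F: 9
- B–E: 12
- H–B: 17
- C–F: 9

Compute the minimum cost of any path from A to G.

Candidate routes:
A - H - I - G: 13+7+2 = 22
A - H - B - I - G: 13+17+3+2 = 35
Cheapest is A - H - I - G at 22.

22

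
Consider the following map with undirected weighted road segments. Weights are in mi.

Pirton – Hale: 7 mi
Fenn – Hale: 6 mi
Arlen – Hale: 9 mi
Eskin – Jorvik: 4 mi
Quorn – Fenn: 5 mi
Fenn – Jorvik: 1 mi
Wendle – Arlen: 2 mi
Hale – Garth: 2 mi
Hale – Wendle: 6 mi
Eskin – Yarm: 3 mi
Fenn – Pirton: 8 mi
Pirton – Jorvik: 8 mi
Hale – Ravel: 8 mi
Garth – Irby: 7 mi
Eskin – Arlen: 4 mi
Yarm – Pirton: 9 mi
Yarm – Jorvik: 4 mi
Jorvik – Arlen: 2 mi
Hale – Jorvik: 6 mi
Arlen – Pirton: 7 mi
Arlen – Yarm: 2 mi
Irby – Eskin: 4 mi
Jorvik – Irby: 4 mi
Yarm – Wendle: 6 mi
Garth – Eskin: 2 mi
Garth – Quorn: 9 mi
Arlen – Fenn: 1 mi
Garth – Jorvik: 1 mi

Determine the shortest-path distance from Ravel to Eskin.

Running Dijkstra from Ravel:
Ravel: 0
Hale: 8  (via Ravel)
Garth: 10  (via Hale)
Jorvik: 11  (via Garth)
Fenn: 12  (via Jorvik)
Eskin: 12  (via Garth)
Shortest route: Ravel–Hale–Garth–Eskin = 12 mi.

12 mi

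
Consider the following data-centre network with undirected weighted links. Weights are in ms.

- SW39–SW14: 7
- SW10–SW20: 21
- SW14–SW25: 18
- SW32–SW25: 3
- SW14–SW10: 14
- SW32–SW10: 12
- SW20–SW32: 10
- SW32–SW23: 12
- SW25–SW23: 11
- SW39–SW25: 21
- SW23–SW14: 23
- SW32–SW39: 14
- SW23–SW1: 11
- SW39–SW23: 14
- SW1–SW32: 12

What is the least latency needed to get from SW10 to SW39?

21 ms

Shortest distances from SW10:
SW10: 0
SW32: 12  (via SW10)
SW14: 14  (via SW10)
SW25: 15  (via SW32)
SW39: 21  (via SW14)
Shortest route: SW10 → SW14 → SW39 = 21 ms.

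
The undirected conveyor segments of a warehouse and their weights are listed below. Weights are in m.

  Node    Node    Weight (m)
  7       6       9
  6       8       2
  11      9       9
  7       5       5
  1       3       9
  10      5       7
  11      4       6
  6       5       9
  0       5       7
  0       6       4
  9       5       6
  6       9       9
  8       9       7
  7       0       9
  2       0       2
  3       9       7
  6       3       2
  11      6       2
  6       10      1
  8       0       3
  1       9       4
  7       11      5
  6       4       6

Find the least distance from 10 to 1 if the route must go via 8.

14 m

Shortest 10→8: 10 → 6 → 8 = 3
Best 8 to 1: 8 → 9 → 1 costing 11
Total via 8: 3 + 11 = 14 m.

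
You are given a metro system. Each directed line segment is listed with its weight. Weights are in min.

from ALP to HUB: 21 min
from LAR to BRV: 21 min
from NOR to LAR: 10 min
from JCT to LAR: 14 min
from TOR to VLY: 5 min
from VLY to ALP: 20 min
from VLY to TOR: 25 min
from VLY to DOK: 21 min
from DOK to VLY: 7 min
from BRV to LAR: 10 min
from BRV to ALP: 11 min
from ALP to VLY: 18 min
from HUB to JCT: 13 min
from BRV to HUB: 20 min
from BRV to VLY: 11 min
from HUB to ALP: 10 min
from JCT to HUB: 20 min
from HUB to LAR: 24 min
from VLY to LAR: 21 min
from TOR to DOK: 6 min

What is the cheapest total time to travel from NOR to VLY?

42 min

Running Dijkstra from NOR:
NOR: 0
LAR: 10  (via NOR)
BRV: 31  (via LAR)
ALP: 42  (via BRV)
VLY: 42  (via BRV)
Shortest route: NOR → LAR → BRV → VLY = 42 min.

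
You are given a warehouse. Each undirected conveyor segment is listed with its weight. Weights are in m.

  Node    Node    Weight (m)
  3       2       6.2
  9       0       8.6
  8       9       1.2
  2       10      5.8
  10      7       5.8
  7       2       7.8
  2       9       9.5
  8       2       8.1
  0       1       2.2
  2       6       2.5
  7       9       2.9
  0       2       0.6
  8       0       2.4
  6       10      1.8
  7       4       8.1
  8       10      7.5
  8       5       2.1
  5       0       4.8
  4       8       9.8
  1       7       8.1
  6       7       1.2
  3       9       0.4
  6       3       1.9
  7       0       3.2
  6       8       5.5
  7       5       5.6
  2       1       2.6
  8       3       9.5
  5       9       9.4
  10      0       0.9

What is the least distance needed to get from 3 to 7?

3.1 m

Compare a few routes:
3 → 9 → 7: 0.4+2.9 = 3.3
3 → 6 → 7: 1.9+1.2 = 3.1
3 → 9 → 8 → 0 → 7: 0.4+1.2+2.4+3.2 = 7.2
Cheapest is 3 → 6 → 7 at 3.1 m.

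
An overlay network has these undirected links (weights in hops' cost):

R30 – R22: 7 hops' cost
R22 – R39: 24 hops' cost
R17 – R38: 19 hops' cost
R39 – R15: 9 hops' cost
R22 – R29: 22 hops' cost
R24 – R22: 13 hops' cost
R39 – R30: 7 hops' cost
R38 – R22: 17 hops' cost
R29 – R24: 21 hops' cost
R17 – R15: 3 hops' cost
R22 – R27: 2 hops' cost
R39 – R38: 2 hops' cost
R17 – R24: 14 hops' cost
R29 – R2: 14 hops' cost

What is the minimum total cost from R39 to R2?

Shortest distances from R39:
R39: 0
R38: 2  (via R39)
R30: 7  (via R39)
R15: 9  (via R39)
R17: 12  (via R15)
R22: 14  (via R30)
R27: 16  (via R22)
R24: 26  (via R17)
R29: 36  (via R22)
R2: 50  (via R29)
Shortest route: R39–R30–R22–R29–R2 = 50 hops' cost.

50 hops' cost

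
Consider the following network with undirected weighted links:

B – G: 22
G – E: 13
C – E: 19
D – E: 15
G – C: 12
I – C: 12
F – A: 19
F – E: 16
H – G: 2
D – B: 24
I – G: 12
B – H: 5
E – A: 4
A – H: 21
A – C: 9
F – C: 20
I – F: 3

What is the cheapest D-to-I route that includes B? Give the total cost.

43

Best D to B: D → B costing 24
Shortest B→I: B → H → G → I = 19
Total via B: 24 + 19 = 43.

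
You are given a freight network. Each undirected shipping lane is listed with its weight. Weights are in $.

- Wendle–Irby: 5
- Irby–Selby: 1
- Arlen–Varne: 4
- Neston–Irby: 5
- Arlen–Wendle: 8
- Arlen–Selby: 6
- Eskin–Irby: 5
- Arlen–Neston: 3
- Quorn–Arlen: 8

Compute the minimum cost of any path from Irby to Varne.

Enumerating some paths:
Irby → Selby → Arlen → Varne: 1+6+4 = 11
Irby → Neston → Arlen → Varne: 5+3+4 = 12
The minimum is $11 via Irby → Selby → Arlen → Varne.

$11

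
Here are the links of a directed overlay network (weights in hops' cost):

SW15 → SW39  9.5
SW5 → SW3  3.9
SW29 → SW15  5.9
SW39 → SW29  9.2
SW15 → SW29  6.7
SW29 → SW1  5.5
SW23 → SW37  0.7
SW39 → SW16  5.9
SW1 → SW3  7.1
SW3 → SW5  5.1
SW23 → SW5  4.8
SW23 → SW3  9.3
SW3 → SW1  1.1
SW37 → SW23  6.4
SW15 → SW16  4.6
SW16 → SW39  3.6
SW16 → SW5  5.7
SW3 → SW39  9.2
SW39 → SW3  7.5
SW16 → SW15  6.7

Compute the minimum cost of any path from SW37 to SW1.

16.2 hops' cost

Settle nodes by increasing distance from SW37:
SW37: 0
SW23: 6.4  (via SW37)
SW5: 11.2  (via SW23)
SW3: 15.1  (via SW5)
SW1: 16.2  (via SW3)
Shortest route: SW37–SW23–SW5–SW3–SW1 = 16.2 hops' cost.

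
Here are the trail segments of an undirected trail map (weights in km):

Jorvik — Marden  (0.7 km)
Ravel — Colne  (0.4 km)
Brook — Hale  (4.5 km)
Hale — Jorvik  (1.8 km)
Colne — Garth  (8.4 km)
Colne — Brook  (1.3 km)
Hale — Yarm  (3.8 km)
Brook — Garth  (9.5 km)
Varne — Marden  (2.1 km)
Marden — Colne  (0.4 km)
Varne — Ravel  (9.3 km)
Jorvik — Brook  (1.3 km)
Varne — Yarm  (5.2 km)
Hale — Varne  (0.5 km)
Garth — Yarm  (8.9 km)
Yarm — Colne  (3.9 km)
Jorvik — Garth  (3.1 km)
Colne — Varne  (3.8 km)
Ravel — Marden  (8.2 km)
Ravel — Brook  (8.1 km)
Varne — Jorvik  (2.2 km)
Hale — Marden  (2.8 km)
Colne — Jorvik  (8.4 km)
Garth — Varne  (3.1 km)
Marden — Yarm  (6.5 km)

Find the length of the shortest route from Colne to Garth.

4.2 km

Candidate routes:
Colne–Marden–Varne–Garth: 0.4+2.1+3.1 = 5.6
Colne–Brook–Jorvik–Garth: 1.3+1.3+3.1 = 5.7
Colne–Marden–Jorvik–Garth: 0.4+0.7+3.1 = 4.2
The minimum is 4.2 km via Colne–Marden–Jorvik–Garth.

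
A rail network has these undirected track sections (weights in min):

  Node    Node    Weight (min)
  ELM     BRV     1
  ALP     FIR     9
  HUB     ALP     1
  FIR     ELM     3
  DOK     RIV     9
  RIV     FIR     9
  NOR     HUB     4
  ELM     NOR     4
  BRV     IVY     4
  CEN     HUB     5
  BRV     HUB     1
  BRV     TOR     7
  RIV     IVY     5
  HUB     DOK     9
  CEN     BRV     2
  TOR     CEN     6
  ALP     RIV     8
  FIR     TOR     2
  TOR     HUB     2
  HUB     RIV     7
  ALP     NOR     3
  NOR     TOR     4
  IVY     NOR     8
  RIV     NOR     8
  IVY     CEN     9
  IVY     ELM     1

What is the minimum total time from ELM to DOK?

11 min

Compare a few routes:
ELM - BRV - HUB - DOK: 1+1+9 = 11
ELM - IVY - RIV - DOK: 1+5+9 = 15
The minimum is 11 min via ELM - BRV - HUB - DOK.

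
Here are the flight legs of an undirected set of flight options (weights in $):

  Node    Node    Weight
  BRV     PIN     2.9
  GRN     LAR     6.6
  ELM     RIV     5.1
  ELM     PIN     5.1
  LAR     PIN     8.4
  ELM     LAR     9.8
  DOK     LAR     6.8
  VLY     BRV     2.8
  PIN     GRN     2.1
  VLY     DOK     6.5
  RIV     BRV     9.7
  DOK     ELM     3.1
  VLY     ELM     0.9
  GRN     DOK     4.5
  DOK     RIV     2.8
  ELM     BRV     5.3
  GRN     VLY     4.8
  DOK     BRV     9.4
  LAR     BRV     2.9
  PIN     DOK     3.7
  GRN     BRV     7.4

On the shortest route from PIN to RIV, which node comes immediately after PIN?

DOK

Compare a few routes:
PIN - ELM - DOK - RIV: 5.1+3.1+2.8 = 11
PIN - GRN - DOK - RIV: 2.1+4.5+2.8 = 9.4
PIN - DOK - RIV: 3.7+2.8 = 6.5
PIN - ELM - RIV: 5.1+5.1 = 10.2
Cheapest is PIN - DOK - RIV at $6.5.
So from PIN the first move is to DOK.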